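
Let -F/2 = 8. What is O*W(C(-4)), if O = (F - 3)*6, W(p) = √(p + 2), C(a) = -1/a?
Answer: -171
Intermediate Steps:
F = -16 (F = -2*8 = -16)
W(p) = √(2 + p)
O = -114 (O = (-16 - 3)*6 = -19*6 = -114)
O*W(C(-4)) = -114*√(2 - 1/(-4)) = -114*√(2 - 1*(-¼)) = -114*√(2 + ¼) = -114*√(9/4) = -114*3/2 = -171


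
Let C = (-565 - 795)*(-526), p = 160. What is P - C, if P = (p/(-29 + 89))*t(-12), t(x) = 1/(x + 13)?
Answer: -2146072/3 ≈ -7.1536e+5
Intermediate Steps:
t(x) = 1/(13 + x)
C = 715360 (C = -1360*(-526) = 715360)
P = 8/3 (P = (160/(-29 + 89))/(13 - 12) = (160/60)/1 = ((1/60)*160)*1 = (8/3)*1 = 8/3 ≈ 2.6667)
P - C = 8/3 - 1*715360 = 8/3 - 715360 = -2146072/3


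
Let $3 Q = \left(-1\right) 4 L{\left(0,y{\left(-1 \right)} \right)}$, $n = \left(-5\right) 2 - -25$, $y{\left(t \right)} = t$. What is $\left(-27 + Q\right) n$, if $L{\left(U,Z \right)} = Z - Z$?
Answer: $-405$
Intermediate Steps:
$L{\left(U,Z \right)} = 0$
$n = 15$ ($n = -10 + 25 = 15$)
$Q = 0$ ($Q = \frac{\left(-1\right) 4 \cdot 0}{3} = \frac{\left(-4\right) 0}{3} = \frac{1}{3} \cdot 0 = 0$)
$\left(-27 + Q\right) n = \left(-27 + 0\right) 15 = \left(-27\right) 15 = -405$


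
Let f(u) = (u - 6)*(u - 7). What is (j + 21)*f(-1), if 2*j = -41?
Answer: 28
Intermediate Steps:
j = -41/2 (j = (½)*(-41) = -41/2 ≈ -20.500)
f(u) = (-7 + u)*(-6 + u) (f(u) = (-6 + u)*(-7 + u) = (-7 + u)*(-6 + u))
(j + 21)*f(-1) = (-41/2 + 21)*(42 + (-1)² - 13*(-1)) = (42 + 1 + 13)/2 = (½)*56 = 28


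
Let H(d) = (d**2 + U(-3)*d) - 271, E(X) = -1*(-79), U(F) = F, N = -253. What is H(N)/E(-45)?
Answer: 64497/79 ≈ 816.42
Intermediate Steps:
E(X) = 79
H(d) = -271 + d**2 - 3*d (H(d) = (d**2 - 3*d) - 271 = -271 + d**2 - 3*d)
H(N)/E(-45) = (-271 + (-253)**2 - 3*(-253))/79 = (-271 + 64009 + 759)*(1/79) = 64497*(1/79) = 64497/79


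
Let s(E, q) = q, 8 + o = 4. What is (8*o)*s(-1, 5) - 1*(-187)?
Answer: 27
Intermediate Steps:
o = -4 (o = -8 + 4 = -4)
(8*o)*s(-1, 5) - 1*(-187) = (8*(-4))*5 - 1*(-187) = -32*5 + 187 = -160 + 187 = 27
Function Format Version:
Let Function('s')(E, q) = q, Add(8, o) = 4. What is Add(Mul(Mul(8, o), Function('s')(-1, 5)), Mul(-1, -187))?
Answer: 27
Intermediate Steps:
o = -4 (o = Add(-8, 4) = -4)
Add(Mul(Mul(8, o), Function('s')(-1, 5)), Mul(-1, -187)) = Add(Mul(Mul(8, -4), 5), Mul(-1, -187)) = Add(Mul(-32, 5), 187) = Add(-160, 187) = 27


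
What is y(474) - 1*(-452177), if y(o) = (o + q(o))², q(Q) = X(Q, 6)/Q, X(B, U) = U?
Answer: 4224314466/6241 ≈ 6.7687e+5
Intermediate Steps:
q(Q) = 6/Q
y(o) = (o + 6/o)²
y(474) - 1*(-452177) = (6 + 474²)²/474² - 1*(-452177) = (6 + 224676)²/224676 + 452177 = (1/224676)*224682² + 452177 = (1/224676)*50482001124 + 452177 = 1402277809/6241 + 452177 = 4224314466/6241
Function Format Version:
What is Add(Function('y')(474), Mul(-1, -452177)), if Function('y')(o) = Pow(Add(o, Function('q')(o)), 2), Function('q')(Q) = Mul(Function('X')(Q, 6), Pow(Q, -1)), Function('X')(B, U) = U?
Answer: Rational(4224314466, 6241) ≈ 6.7687e+5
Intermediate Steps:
Function('q')(Q) = Mul(6, Pow(Q, -1))
Function('y')(o) = Pow(Add(o, Mul(6, Pow(o, -1))), 2)
Add(Function('y')(474), Mul(-1, -452177)) = Add(Mul(Pow(474, -2), Pow(Add(6, Pow(474, 2)), 2)), Mul(-1, -452177)) = Add(Mul(Rational(1, 224676), Pow(Add(6, 224676), 2)), 452177) = Add(Mul(Rational(1, 224676), Pow(224682, 2)), 452177) = Add(Mul(Rational(1, 224676), 50482001124), 452177) = Add(Rational(1402277809, 6241), 452177) = Rational(4224314466, 6241)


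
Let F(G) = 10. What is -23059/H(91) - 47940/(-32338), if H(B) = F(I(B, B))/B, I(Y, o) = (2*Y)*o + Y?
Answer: -33928288661/161690 ≈ -2.0984e+5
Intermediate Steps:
I(Y, o) = Y + 2*Y*o (I(Y, o) = 2*Y*o + Y = Y + 2*Y*o)
H(B) = 10/B
-23059/H(91) - 47940/(-32338) = -23059/(10/91) - 47940/(-32338) = -23059/(10*(1/91)) - 47940*(-1/32338) = -23059/10/91 + 23970/16169 = -23059*91/10 + 23970/16169 = -2098369/10 + 23970/16169 = -33928288661/161690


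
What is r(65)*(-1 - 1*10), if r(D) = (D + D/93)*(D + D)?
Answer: -8737300/93 ≈ -93950.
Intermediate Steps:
r(D) = 188*D²/93 (r(D) = (D + D*(1/93))*(2*D) = (D + D/93)*(2*D) = (94*D/93)*(2*D) = 188*D²/93)
r(65)*(-1 - 1*10) = ((188/93)*65²)*(-1 - 1*10) = ((188/93)*4225)*(-1 - 10) = (794300/93)*(-11) = -8737300/93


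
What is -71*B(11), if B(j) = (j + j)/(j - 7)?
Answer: -781/2 ≈ -390.50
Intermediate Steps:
B(j) = 2*j/(-7 + j) (B(j) = (2*j)/(-7 + j) = 2*j/(-7 + j))
-71*B(11) = -142*11/(-7 + 11) = -142*11/4 = -71*11/2 = -781/2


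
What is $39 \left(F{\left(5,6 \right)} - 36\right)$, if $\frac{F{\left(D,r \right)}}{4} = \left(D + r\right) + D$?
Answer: $1092$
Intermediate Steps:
$F{\left(D,r \right)} = 4 r + 8 D$ ($F{\left(D,r \right)} = 4 \left(\left(D + r\right) + D\right) = 4 \left(r + 2 D\right) = 4 r + 8 D$)
$39 \left(F{\left(5,6 \right)} - 36\right) = 39 \left(\left(4 \cdot 6 + 8 \cdot 5\right) - 36\right) = 39 \left(\left(24 + 40\right) - 36\right) = 39 \left(64 - 36\right) = 39 \cdot 28 = 1092$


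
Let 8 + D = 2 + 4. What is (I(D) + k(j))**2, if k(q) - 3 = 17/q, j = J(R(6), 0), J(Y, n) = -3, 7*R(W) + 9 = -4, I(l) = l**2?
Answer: 16/9 ≈ 1.7778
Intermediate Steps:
D = -2 (D = -8 + (2 + 4) = -8 + 6 = -2)
R(W) = -13/7 (R(W) = -9/7 + (1/7)*(-4) = -9/7 - 4/7 = -13/7)
j = -3
k(q) = 3 + 17/q
(I(D) + k(j))**2 = ((-2)**2 + (3 + 17/(-3)))**2 = (4 + (3 + 17*(-1/3)))**2 = (4 + (3 - 17/3))**2 = (4 - 8/3)**2 = (4/3)**2 = 16/9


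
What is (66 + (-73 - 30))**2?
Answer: 1369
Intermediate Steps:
(66 + (-73 - 30))**2 = (66 - 103)**2 = (-37)**2 = 1369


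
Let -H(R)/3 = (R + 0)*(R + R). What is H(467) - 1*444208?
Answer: -1752742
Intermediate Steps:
H(R) = -6*R² (H(R) = -3*(R + 0)*(R + R) = -3*R*2*R = -6*R²)
H(467) - 1*444208 = -6*467² - 1*444208 = -6*218089 - 444208 = -1308534 - 444208 = -1752742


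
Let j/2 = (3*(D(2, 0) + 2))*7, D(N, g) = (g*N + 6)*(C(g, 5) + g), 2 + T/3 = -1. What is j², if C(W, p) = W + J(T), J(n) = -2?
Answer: 176400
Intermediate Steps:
T = -9 (T = -6 + 3*(-1) = -6 - 3 = -9)
C(W, p) = -2 + W (C(W, p) = W - 2 = -2 + W)
D(N, g) = (-2 + 2*g)*(6 + N*g) (D(N, g) = (g*N + 6)*((-2 + g) + g) = (N*g + 6)*(-2 + 2*g) = (6 + N*g)*(-2 + 2*g) = (-2 + 2*g)*(6 + N*g))
j = -420 (j = 2*((3*((-12 + 12*0 - 2*2*0 + 2*2*0²) + 2))*7) = 2*((3*((-12 + 0 + 0 + 2*2*0) + 2))*7) = 2*((3*((-12 + 0 + 0 + 0) + 2))*7) = 2*((3*(-12 + 2))*7) = 2*((3*(-10))*7) = 2*(-30*7) = 2*(-210) = -420)
j² = (-420)² = 176400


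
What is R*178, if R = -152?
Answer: -27056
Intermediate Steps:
R*178 = -152*178 = -27056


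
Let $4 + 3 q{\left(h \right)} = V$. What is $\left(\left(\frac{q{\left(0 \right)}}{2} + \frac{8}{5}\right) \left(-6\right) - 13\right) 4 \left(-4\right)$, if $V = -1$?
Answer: $\frac{1408}{5} \approx 281.6$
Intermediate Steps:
$q{\left(h \right)} = - \frac{5}{3}$ ($q{\left(h \right)} = - \frac{4}{3} + \frac{1}{3} \left(-1\right) = - \frac{4}{3} - \frac{1}{3} = - \frac{5}{3}$)
$\left(\left(\frac{q{\left(0 \right)}}{2} + \frac{8}{5}\right) \left(-6\right) - 13\right) 4 \left(-4\right) = \left(\left(- \frac{5}{3 \cdot 2} + \frac{8}{5}\right) \left(-6\right) - 13\right) 4 \left(-4\right) = \left(\left(\left(- \frac{5}{3}\right) \frac{1}{2} + 8 \cdot \frac{1}{5}\right) \left(-6\right) - 13\right) \left(-16\right) = \left(\left(- \frac{5}{6} + \frac{8}{5}\right) \left(-6\right) - 13\right) \left(-16\right) = \left(\frac{23}{30} \left(-6\right) - 13\right) \left(-16\right) = \left(- \frac{23}{5} - 13\right) \left(-16\right) = \left(- \frac{88}{5}\right) \left(-16\right) = \frac{1408}{5}$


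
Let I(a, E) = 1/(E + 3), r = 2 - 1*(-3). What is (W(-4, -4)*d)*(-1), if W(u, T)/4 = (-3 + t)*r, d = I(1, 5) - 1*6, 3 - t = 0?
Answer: 0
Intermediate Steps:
t = 3 (t = 3 - 1*0 = 3 + 0 = 3)
r = 5 (r = 2 + 3 = 5)
I(a, E) = 1/(3 + E)
d = -47/8 (d = 1/(3 + 5) - 1*6 = 1/8 - 6 = ⅛ - 6 = -47/8 ≈ -5.8750)
W(u, T) = 0 (W(u, T) = 4*((-3 + 3)*5) = 4*(0*5) = 4*0 = 0)
(W(-4, -4)*d)*(-1) = (0*(-47/8))*(-1) = 0*(-1) = 0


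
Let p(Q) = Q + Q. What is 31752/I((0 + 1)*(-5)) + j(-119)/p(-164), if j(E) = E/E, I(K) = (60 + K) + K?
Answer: 5207303/8200 ≈ 635.04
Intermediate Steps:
p(Q) = 2*Q
I(K) = 60 + 2*K
j(E) = 1
31752/I((0 + 1)*(-5)) + j(-119)/p(-164) = 31752/(60 + 2*((0 + 1)*(-5))) + 1/(2*(-164)) = 31752/(60 + 2*(1*(-5))) + 1/(-328) = 31752/(60 + 2*(-5)) + 1*(-1/328) = 31752/(60 - 10) - 1/328 = 31752/50 - 1/328 = 31752*(1/50) - 1/328 = 15876/25 - 1/328 = 5207303/8200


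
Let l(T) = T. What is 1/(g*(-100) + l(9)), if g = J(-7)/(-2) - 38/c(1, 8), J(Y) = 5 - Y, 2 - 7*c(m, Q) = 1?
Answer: 1/27209 ≈ 3.6753e-5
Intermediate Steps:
c(m, Q) = 1/7 (c(m, Q) = 2/7 - 1/7*1 = 2/7 - 1/7 = 1/7)
g = -272 (g = (5 - 1*(-7))/(-2) - 38/1/7 = (5 + 7)*(-1/2) - 38*7 = 12*(-1/2) - 266 = -6 - 266 = -272)
1/(g*(-100) + l(9)) = 1/(-272*(-100) + 9) = 1/(27200 + 9) = 1/27209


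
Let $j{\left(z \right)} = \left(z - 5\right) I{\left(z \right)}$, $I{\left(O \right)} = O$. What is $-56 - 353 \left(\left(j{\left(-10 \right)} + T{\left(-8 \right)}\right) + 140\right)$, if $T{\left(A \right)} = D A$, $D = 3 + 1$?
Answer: $-91130$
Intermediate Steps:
$D = 4$
$j{\left(z \right)} = z \left(-5 + z\right)$ ($j{\left(z \right)} = \left(z - 5\right) z = \left(-5 + z\right) z = z \left(-5 + z\right)$)
$T{\left(A \right)} = 4 A$
$-56 - 353 \left(\left(j{\left(-10 \right)} + T{\left(-8 \right)}\right) + 140\right) = -56 - 353 \left(\left(- 10 \left(-5 - 10\right) + 4 \left(-8\right)\right) + 140\right) = -56 - 353 \left(\left(\left(-10\right) \left(-15\right) - 32\right) + 140\right) = -56 - 353 \left(\left(150 - 32\right) + 140\right) = -56 - 353 \left(118 + 140\right) = -56 - 91074 = -91130$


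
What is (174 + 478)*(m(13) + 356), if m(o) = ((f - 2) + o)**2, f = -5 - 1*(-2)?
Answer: 273840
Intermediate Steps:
f = -3 (f = -5 + 2 = -3)
m(o) = (-5 + o)**2 (m(o) = ((-3 - 2) + o)**2 = (-5 + o)**2)
(174 + 478)*(m(13) + 356) = (174 + 478)*((-5 + 13)**2 + 356) = 652*(8**2 + 356) = 652*(64 + 356) = 652*420 = 273840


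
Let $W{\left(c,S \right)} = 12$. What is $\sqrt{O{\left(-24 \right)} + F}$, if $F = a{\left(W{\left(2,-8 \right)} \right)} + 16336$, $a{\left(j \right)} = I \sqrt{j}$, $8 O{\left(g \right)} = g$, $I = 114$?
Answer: $\sqrt{16333 + 228 \sqrt{3}} \approx 129.34$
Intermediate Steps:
$O{\left(g \right)} = \frac{g}{8}$
$a{\left(j \right)} = 114 \sqrt{j}$
$F = 16336 + 228 \sqrt{3}$ ($F = 114 \sqrt{12} + 16336 = 114 \cdot 2 \sqrt{3} + 16336 = 228 \sqrt{3} + 16336 = 16336 + 228 \sqrt{3} \approx 16731.0$)
$\sqrt{O{\left(-24 \right)} + F} = \sqrt{\frac{1}{8} \left(-24\right) + \left(16336 + 228 \sqrt{3}\right)} = \sqrt{-3 + \left(16336 + 228 \sqrt{3}\right)} = \sqrt{16333 + 228 \sqrt{3}}$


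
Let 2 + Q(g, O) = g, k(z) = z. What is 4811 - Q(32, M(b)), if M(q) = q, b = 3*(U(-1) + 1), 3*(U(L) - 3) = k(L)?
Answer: 4781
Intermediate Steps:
U(L) = 3 + L/3
b = 11 (b = 3*((3 + (⅓)*(-1)) + 1) = 3*((3 - ⅓) + 1) = 3*(8/3 + 1) = 3*(11/3) = 11)
Q(g, O) = -2 + g
4811 - Q(32, M(b)) = 4811 - (-2 + 32) = 4811 - 1*30 = 4811 - 30 = 4781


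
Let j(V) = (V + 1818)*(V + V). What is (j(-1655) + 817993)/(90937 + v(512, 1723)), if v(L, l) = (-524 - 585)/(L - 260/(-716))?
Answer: 25538677119/8339906570 ≈ 3.0622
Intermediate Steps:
v(L, l) = -1109/(65/179 + L) (v(L, l) = -1109/(L - 260*(-1/716)) = -1109/(L + 65/179) = -1109/(65/179 + L))
j(V) = 2*V*(1818 + V) (j(V) = (1818 + V)*(2*V) = 2*V*(1818 + V))
(j(-1655) + 817993)/(90937 + v(512, 1723)) = (2*(-1655)*(1818 - 1655) + 817993)/(90937 - 198511/(65 + 179*512)) = (2*(-1655)*163 + 817993)/(90937 - 198511/(65 + 91648)) = (-539530 + 817993)/(90937 - 198511/91713) = 278463/(90937 - 198511*1/91713) = 278463/(90937 - 198511/91713) = 278463/(8339906570/91713) = 278463*(91713/8339906570) = 25538677119/8339906570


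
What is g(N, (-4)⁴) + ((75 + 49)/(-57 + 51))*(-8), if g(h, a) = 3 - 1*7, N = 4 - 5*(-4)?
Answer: 484/3 ≈ 161.33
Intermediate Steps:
N = 24 (N = 4 + 20 = 24)
g(h, a) = -4 (g(h, a) = 3 - 7 = -4)
g(N, (-4)⁴) + ((75 + 49)/(-57 + 51))*(-8) = -4 + ((75 + 49)/(-57 + 51))*(-8) = -4 + (124/(-6))*(-8) = -4 + (124*(-⅙))*(-8) = -4 - 62/3*(-8) = -4 + 496/3 = 484/3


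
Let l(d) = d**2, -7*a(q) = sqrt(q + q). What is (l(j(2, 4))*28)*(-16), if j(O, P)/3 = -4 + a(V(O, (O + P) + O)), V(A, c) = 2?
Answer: -518400/7 ≈ -74057.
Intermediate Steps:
a(q) = -sqrt(2)*sqrt(q)/7 (a(q) = -sqrt(q + q)/7 = -sqrt(2)*sqrt(q)/7)
j(O, P) = -90/7 (j(O, P) = 3*(-4 - sqrt(2)*sqrt(2)/7) = 3*(-4 - 2/7) = 3*(-30/7) = -90/7)
(l(j(2, 4))*28)*(-16) = ((-90/7)**2*28)*(-16) = ((8100/49)*28)*(-16) = (32400/7)*(-16) = -518400/7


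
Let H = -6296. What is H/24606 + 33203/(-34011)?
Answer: -6364977/5165893 ≈ -1.2321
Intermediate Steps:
H/24606 + 33203/(-34011) = -6296/24606 + 33203/(-34011) = -6296*1/24606 + 33203*(-1/34011) = -3148/12303 - 33203/34011 = -6364977/5165893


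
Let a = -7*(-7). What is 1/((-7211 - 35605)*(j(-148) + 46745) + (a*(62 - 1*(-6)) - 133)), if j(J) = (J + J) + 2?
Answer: -1/1988842817 ≈ -5.0280e-10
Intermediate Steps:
a = 49
j(J) = 2 + 2*J (j(J) = 2*J + 2 = 2 + 2*J)
1/((-7211 - 35605)*(j(-148) + 46745) + (a*(62 - 1*(-6)) - 133)) = 1/((-7211 - 35605)*((2 + 2*(-148)) + 46745) + (49*(62 - 1*(-6)) - 133)) = 1/(-42816*((2 - 296) + 46745) + (49*(62 + 6) - 133)) = 1/(-42816*(-294 + 46745) + (49*68 - 133)) = 1/(-42816*46451 + (3332 - 133)) = 1/(-1988846016 + 3199) = 1/(-1988842817) = -1/1988842817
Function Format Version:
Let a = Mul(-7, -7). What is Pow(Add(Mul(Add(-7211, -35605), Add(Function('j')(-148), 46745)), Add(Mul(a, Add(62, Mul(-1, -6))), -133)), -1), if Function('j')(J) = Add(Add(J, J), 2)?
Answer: Rational(-1, 1988842817) ≈ -5.0280e-10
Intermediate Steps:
a = 49
Function('j')(J) = Add(2, Mul(2, J)) (Function('j')(J) = Add(Mul(2, J), 2) = Add(2, Mul(2, J)))
Pow(Add(Mul(Add(-7211, -35605), Add(Function('j')(-148), 46745)), Add(Mul(a, Add(62, Mul(-1, -6))), -133)), -1) = Pow(Add(Mul(Add(-7211, -35605), Add(Add(2, Mul(2, -148)), 46745)), Add(Mul(49, Add(62, Mul(-1, -6))), -133)), -1) = Pow(Add(Mul(-42816, Add(Add(2, -296), 46745)), Add(Mul(49, Add(62, 6)), -133)), -1) = Pow(Add(Mul(-42816, Add(-294, 46745)), Add(Mul(49, 68), -133)), -1) = Pow(Add(Mul(-42816, 46451), Add(3332, -133)), -1) = Pow(Add(-1988846016, 3199), -1) = Pow(-1988842817, -1) = Rational(-1, 1988842817)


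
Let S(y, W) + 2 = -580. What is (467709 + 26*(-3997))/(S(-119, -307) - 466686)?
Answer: -363787/467268 ≈ -0.77854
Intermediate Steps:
S(y, W) = -582 (S(y, W) = -2 - 580 = -582)
(467709 + 26*(-3997))/(S(-119, -307) - 466686) = (467709 + 26*(-3997))/(-582 - 466686) = (467709 - 103922)/(-467268) = 363787*(-1/467268) = -363787/467268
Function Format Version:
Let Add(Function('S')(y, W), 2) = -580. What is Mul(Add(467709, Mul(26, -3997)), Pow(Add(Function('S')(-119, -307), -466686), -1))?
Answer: Rational(-363787, 467268) ≈ -0.77854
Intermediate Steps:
Function('S')(y, W) = -582 (Function('S')(y, W) = Add(-2, -580) = -582)
Mul(Add(467709, Mul(26, -3997)), Pow(Add(Function('S')(-119, -307), -466686), -1)) = Mul(Add(467709, Mul(26, -3997)), Pow(Add(-582, -466686), -1)) = Mul(Add(467709, -103922), Pow(-467268, -1)) = Mul(363787, Rational(-1, 467268)) = Rational(-363787, 467268)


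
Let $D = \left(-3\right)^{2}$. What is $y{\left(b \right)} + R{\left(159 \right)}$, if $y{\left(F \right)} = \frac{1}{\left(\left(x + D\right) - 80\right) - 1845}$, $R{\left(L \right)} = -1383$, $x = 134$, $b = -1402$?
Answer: $- \frac{2464507}{1782} \approx -1383.0$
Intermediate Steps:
$D = 9$
$y{\left(F \right)} = - \frac{1}{1782}$ ($y{\left(F \right)} = \frac{1}{\left(\left(134 + 9\right) - 80\right) - 1845} = \frac{1}{\left(143 - 80\right) - 1845} = \frac{1}{63 - 1845} = \frac{1}{-1782} = - \frac{1}{1782}$)
$y{\left(b \right)} + R{\left(159 \right)} = - \frac{1}{1782} - 1383 = - \frac{2464507}{1782}$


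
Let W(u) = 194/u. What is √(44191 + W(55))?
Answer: √133688445/55 ≈ 210.22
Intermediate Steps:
√(44191 + W(55)) = √(44191 + 194/55) = √(2430699/55) = √133688445/55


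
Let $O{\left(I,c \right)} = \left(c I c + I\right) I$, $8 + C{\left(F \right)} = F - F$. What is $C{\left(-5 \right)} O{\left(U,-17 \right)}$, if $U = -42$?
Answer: $-4092480$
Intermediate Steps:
$C{\left(F \right)} = -8$ ($C{\left(F \right)} = -8 + \left(F - F\right) = -8 + 0 = -8$)
$O{\left(I,c \right)} = I \left(I + I c^{2}\right)$ ($O{\left(I,c \right)} = \left(I c c + I\right) I = \left(I c^{2} + I\right) I = \left(I + I c^{2}\right) I = I \left(I + I c^{2}\right)$)
$C{\left(-5 \right)} O{\left(U,-17 \right)} = - 8 \left(-42\right)^{2} \left(1 + \left(-17\right)^{2}\right) = - 8 \cdot 1764 \left(1 + 289\right) = - 8 \cdot 1764 \cdot 290 = \left(-8\right) 511560 = -4092480$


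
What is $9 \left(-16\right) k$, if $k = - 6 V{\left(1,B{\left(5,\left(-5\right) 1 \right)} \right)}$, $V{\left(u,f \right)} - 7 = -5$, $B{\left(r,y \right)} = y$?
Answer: $1728$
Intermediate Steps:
$V{\left(u,f \right)} = 2$ ($V{\left(u,f \right)} = 7 - 5 = 2$)
$k = -12$ ($k = \left(-6\right) 2 = -12$)
$9 \left(-16\right) k = 9 \left(-16\right) \left(-12\right) = \left(-144\right) \left(-12\right) = 1728$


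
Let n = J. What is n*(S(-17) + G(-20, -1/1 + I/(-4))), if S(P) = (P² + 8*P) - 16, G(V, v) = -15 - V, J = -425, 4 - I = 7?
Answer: -60350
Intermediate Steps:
I = -3 (I = 4 - 1*7 = 4 - 7 = -3)
S(P) = -16 + P² + 8*P
n = -425
n*(S(-17) + G(-20, -1/1 + I/(-4))) = -425*((-16 + (-17)² + 8*(-17)) + (-15 - 1*(-20))) = -425*((-16 + 289 - 136) + (-15 + 20)) = -425*(137 + 5) = -425*142 = -60350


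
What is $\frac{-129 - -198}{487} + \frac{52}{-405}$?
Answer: $\frac{2621}{197235} \approx 0.013289$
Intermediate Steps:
$\frac{-129 - -198}{487} + \frac{52}{-405} = \left(-129 + 198\right) \frac{1}{487} + 52 \left(- \frac{1}{405}\right) = 69 \cdot \frac{1}{487} - \frac{52}{405} = \frac{69}{487} - \frac{52}{405} = \frac{2621}{197235}$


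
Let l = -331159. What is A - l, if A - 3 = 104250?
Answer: 435412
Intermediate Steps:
A = 104253 (A = 3 + 104250 = 104253)
A - l = 104253 - 1*(-331159) = 104253 + 331159 = 435412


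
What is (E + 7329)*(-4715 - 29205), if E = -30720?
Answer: 793422720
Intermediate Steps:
(E + 7329)*(-4715 - 29205) = (-30720 + 7329)*(-4715 - 29205) = -23391*(-33920) = 793422720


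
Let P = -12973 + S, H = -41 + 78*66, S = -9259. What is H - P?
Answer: 27339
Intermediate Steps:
H = 5107 (H = -41 + 5148 = 5107)
P = -22232 (P = -12973 - 9259 = -22232)
H - P = 5107 - 1*(-22232) = 5107 + 22232 = 27339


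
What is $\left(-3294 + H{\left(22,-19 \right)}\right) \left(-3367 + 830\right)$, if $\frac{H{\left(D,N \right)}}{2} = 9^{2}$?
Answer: $7945884$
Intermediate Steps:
$H{\left(D,N \right)} = 162$ ($H{\left(D,N \right)} = 2 \cdot 9^{2} = 2 \cdot 81 = 162$)
$\left(-3294 + H{\left(22,-19 \right)}\right) \left(-3367 + 830\right) = \left(-3294 + 162\right) \left(-3367 + 830\right) = \left(-3132\right) \left(-2537\right) = 7945884$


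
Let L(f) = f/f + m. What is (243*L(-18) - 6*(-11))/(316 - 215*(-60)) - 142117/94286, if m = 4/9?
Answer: -919450505/623041888 ≈ -1.4757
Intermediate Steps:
m = 4/9 (m = 4*(1/9) = 4/9 ≈ 0.44444)
L(f) = 13/9 (L(f) = f/f + 4/9 = 1 + 4/9 = 13/9)
(243*L(-18) - 6*(-11))/(316 - 215*(-60)) - 142117/94286 = (243*(13/9) - 6*(-11))/(316 - 215*(-60)) - 142117/94286 = (351 - 2*(-33))/(316 + 12900) - 142117*1/94286 = (351 + 66)/13216 - 142117/94286 = 417*(1/13216) - 142117/94286 = 417/13216 - 142117/94286 = -919450505/623041888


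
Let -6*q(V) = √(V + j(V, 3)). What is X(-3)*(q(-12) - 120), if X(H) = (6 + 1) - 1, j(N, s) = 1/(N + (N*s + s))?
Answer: -720 - I*√2705/15 ≈ -720.0 - 3.4673*I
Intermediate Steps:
j(N, s) = 1/(N + s + N*s) (j(N, s) = 1/(N + (s + N*s)) = 1/(N + s + N*s))
X(H) = 6 (X(H) = 7 - 1 = 6)
q(V) = -√(V + 1/(3 + 4*V))/6 (q(V) = -√(V + 1/(V + 3 + V*3))/6 = -√(V + 1/(V + 3 + 3*V))/6 = -√(V + 1/(3 + 4*V))/6)
X(-3)*(q(-12) - 120) = 6*(-√(1 - 12*(3 + 4*(-12)))*(I*√5/15)/6 - 120) = 6*(-√(1 - 12*(3 - 48))*(I*√5/15)/6 - 120) = 6*(-√(1 - 12*(-45))*(I*√5/15)/6 - 120) = 6*(-I*√5*√(1 + 540)/15/6 - 120) = 6*(-I*√2705/15/6 - 120) = 6*(-I*√2705/90 - 120) = 6*(-120 - I*√2705/90) = -720 - I*√2705/15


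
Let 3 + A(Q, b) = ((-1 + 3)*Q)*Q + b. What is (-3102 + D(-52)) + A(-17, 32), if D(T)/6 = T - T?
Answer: -2495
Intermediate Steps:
A(Q, b) = -3 + b + 2*Q² (A(Q, b) = -3 + (((-1 + 3)*Q)*Q + b) = -3 + ((2*Q)*Q + b) = -3 + (2*Q² + b) = -3 + (b + 2*Q²) = -3 + b + 2*Q²)
D(T) = 0 (D(T) = 6*(T - T) = 6*0 = 0)
(-3102 + D(-52)) + A(-17, 32) = (-3102 + 0) + (-3 + 32 + 2*(-17)²) = -3102 + (-3 + 32 + 2*289) = -3102 + (-3 + 32 + 578) = -3102 + 607 = -2495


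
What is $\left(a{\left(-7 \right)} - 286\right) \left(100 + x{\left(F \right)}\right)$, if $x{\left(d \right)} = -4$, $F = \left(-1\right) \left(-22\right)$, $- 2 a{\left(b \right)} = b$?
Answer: $-27120$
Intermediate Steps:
$a{\left(b \right)} = - \frac{b}{2}$
$F = 22$
$\left(a{\left(-7 \right)} - 286\right) \left(100 + x{\left(F \right)}\right) = \left(\left(- \frac{1}{2}\right) \left(-7\right) - 286\right) \left(100 - 4\right) = \left(\frac{7}{2} - 286\right) 96 = \left(- \frac{565}{2}\right) 96 = -27120$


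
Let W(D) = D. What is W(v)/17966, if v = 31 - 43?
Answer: -6/8983 ≈ -0.00066793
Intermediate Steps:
v = -12
W(v)/17966 = -12/17966 = -12*1/17966 = -6/8983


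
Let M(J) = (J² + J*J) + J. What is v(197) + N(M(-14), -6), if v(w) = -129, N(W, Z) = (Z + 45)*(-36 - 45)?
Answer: -3288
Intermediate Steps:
M(J) = J + 2*J² (M(J) = (J² + J²) + J = 2*J² + J = J + 2*J²)
N(W, Z) = -3645 - 81*Z (N(W, Z) = (45 + Z)*(-81) = -3645 - 81*Z)
v(197) + N(M(-14), -6) = -129 + (-3645 - 81*(-6)) = -129 + (-3645 + 486) = -129 - 3159 = -3288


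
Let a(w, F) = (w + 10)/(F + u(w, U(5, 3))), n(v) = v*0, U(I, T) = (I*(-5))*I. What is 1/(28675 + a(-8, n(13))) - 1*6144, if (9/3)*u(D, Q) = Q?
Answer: -22022363011/3584369 ≈ -6144.0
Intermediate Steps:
U(I, T) = -5*I² (U(I, T) = (-5*I)*I = -5*I²)
u(D, Q) = Q/3
n(v) = 0
a(w, F) = (10 + w)/(-125/3 + F) (a(w, F) = (w + 10)/(F + (-5*5²)/3) = (10 + w)/(F + (-5*25)/3) = (10 + w)/(F + (⅓)*(-125)) = (10 + w)/(F - 125/3) = (10 + w)/(-125/3 + F))
1/(28675 + a(-8, n(13))) - 1*6144 = 1/(28675 + 3*(10 - 8)/(-125 + 3*0)) - 1*6144 = 1/(28675 + 3*2/(-125 + 0)) - 6144 = 1/(28675 + 3*2/(-125)) - 6144 = 1/(28675 + 3*(-1/125)*2) - 6144 = 1/(28675 - 6/125) - 6144 = 1/(3584369/125) - 6144 = 125/3584369 - 6144 = -22022363011/3584369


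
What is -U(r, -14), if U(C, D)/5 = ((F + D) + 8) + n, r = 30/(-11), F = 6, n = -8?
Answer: 40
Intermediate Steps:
r = -30/11 (r = 30*(-1/11) = -30/11 ≈ -2.7273)
U(C, D) = 30 + 5*D (U(C, D) = 5*(((6 + D) + 8) - 8) = 5*((14 + D) - 8) = 5*(6 + D) = 30 + 5*D)
-U(r, -14) = -(30 + 5*(-14)) = -(30 - 70) = -1*(-40) = 40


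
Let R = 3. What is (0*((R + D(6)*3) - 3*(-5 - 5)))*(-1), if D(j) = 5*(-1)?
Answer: 0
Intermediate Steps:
D(j) = -5
(0*((R + D(6)*3) - 3*(-5 - 5)))*(-1) = (0*((3 - 5*3) - 3*(-5 - 5)))*(-1) = (0*((3 - 15) - 3*(-10)))*(-1) = (0*(-12 + 30))*(-1) = (0*18)*(-1) = 0*(-1) = 0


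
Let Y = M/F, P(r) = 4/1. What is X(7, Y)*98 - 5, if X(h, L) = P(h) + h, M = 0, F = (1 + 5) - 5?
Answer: 1073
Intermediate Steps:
P(r) = 4 (P(r) = 4*1 = 4)
F = 1 (F = 6 - 5 = 1)
Y = 0 (Y = 0/1 = 0*1 = 0)
X(h, L) = 4 + h
X(7, Y)*98 - 5 = (4 + 7)*98 - 5 = 11*98 - 5 = 1078 - 5 = 1073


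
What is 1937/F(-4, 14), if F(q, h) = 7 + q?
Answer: 1937/3 ≈ 645.67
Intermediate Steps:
1937/F(-4, 14) = 1937/(7 - 4) = 1937/3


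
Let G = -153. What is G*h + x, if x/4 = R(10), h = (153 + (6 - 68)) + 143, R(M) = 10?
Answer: -35762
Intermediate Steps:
h = 234 (h = (153 - 62) + 143 = 91 + 143 = 234)
x = 40 (x = 4*10 = 40)
G*h + x = -153*234 + 40 = -35802 + 40 = -35762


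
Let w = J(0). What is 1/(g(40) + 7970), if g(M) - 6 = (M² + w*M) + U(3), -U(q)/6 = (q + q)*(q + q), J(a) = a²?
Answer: 1/9360 ≈ 0.00010684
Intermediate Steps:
w = 0 (w = 0² = 0)
U(q) = -24*q² (U(q) = -6*(q + q)*(q + q) = -6*2*q*2*q = -24*q²)
g(M) = -210 + M² (g(M) = 6 + ((M² + 0*M) - 24*3²) = 6 + ((M² + 0) - 24*9) = 6 + (M² - 216) = 6 + (-216 + M²) = -210 + M²)
1/(g(40) + 7970) = 1/((-210 + 40²) + 7970) = 1/((-210 + 1600) + 7970) = 1/(1390 + 7970) = 1/9360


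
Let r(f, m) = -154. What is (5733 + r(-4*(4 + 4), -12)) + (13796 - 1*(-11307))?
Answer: 30682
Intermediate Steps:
(5733 + r(-4*(4 + 4), -12)) + (13796 - 1*(-11307)) = (5733 - 154) + (13796 - 1*(-11307)) = 5579 + (13796 + 11307) = 5579 + 25103 = 30682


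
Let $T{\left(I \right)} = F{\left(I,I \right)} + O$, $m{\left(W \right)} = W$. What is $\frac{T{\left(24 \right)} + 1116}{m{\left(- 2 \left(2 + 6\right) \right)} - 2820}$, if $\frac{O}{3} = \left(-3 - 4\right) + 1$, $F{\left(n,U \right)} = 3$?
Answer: $- \frac{1101}{2836} \approx -0.38822$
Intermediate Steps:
$O = -18$ ($O = 3 \left(\left(-3 - 4\right) + 1\right) = 3 \left(-7 + 1\right) = 3 \left(-6\right) = -18$)
$T{\left(I \right)} = -15$ ($T{\left(I \right)} = 3 - 18 = -15$)
$\frac{T{\left(24 \right)} + 1116}{m{\left(- 2 \left(2 + 6\right) \right)} - 2820} = \frac{-15 + 1116}{- 2 \left(2 + 6\right) - 2820} = \frac{1101}{\left(-2\right) 8 - 2820} = \frac{1101}{-16 - 2820} = \frac{1101}{-2836} = 1101 \left(- \frac{1}{2836}\right) = - \frac{1101}{2836}$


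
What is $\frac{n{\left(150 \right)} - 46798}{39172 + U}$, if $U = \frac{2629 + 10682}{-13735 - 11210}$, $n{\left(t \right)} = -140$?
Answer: $- \frac{390289470}{325710743} \approx -1.1983$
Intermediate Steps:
$U = - \frac{4437}{8315}$ ($U = \frac{13311}{-24945} = 13311 \left(- \frac{1}{24945}\right) = - \frac{4437}{8315} \approx -0.53361$)
$\frac{n{\left(150 \right)} - 46798}{39172 + U} = \frac{-140 - 46798}{39172 - \frac{4437}{8315}} = - \frac{46938}{\frac{325710743}{8315}} = \left(-46938\right) \frac{8315}{325710743} = - \frac{390289470}{325710743}$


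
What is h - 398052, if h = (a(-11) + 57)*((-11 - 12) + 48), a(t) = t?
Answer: -396902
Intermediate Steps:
h = 1150 (h = (-11 + 57)*((-11 - 12) + 48) = 46*(-23 + 48) = 46*25 = 1150)
h - 398052 = 1150 - 398052 = -396902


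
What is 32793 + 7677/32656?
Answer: 1070895885/32656 ≈ 32793.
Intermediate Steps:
32793 + 7677/32656 = 1070895885/32656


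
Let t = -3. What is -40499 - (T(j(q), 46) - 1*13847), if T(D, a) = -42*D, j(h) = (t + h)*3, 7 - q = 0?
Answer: -26148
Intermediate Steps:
q = 7 (q = 7 - 1*0 = 7 + 0 = 7)
j(h) = -9 + 3*h (j(h) = (-3 + h)*3 = -9 + 3*h)
-40499 - (T(j(q), 46) - 1*13847) = -40499 - (-42*(-9 + 3*7) - 1*13847) = -40499 - (-42*(-9 + 21) - 13847) = -40499 - (-42*12 - 13847) = -40499 - (-504 - 13847) = -40499 - 1*(-14351) = -40499 + 14351 = -26148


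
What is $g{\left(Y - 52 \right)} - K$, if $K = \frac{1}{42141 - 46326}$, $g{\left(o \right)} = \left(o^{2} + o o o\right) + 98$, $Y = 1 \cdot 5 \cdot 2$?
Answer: $- \frac{302265809}{4185} \approx -72226.0$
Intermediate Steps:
$Y = 10$ ($Y = 5 \cdot 2 = 10$)
$g{\left(o \right)} = 98 + o^{2} + o^{3}$ ($g{\left(o \right)} = \left(o^{2} + o^{2} o\right) + 98 = \left(o^{2} + o^{3}\right) + 98 = 98 + o^{2} + o^{3}$)
$K = - \frac{1}{4185}$ ($K = \frac{1}{-4185} = - \frac{1}{4185} \approx -0.00023895$)
$g{\left(Y - 52 \right)} - K = \left(98 + \left(10 - 52\right)^{2} + \left(10 - 52\right)^{3}\right) - - \frac{1}{4185} = \left(98 + \left(10 - 52\right)^{2} + \left(10 - 52\right)^{3}\right) + \frac{1}{4185} = \left(98 + \left(-42\right)^{2} + \left(-42\right)^{3}\right) + \frac{1}{4185} = \left(98 + 1764 - 74088\right) + \frac{1}{4185} = -72226 + \frac{1}{4185} = - \frac{302265809}{4185}$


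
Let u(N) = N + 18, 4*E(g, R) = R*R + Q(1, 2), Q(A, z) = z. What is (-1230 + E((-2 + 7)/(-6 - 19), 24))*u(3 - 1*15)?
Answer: -6513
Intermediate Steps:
E(g, R) = 1/2 + R**2/4 (E(g, R) = (R*R + 2)/4 = (R**2 + 2)/4 = (2 + R**2)/4 = 1/2 + R**2/4)
u(N) = 18 + N
(-1230 + E((-2 + 7)/(-6 - 19), 24))*u(3 - 1*15) = (-1230 + (1/2 + (1/4)*24**2))*(18 + (3 - 1*15)) = (-1230 + (1/2 + (1/4)*576))*(18 + (3 - 15)) = (-1230 + (1/2 + 144))*(18 - 12) = (-1230 + 289/2)*6 = -2171/2*6 = -6513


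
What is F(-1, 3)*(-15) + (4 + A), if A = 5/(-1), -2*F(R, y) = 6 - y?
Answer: 43/2 ≈ 21.500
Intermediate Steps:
F(R, y) = -3 + y/2 (F(R, y) = -(6 - y)/2 = -3 + y/2)
A = -5 (A = 5*(-1) = -5)
F(-1, 3)*(-15) + (4 + A) = (-3 + (½)*3)*(-15) + (4 - 5) = (-3 + 3/2)*(-15) - 1 = -3/2*(-15) - 1 = 45/2 - 1 = 43/2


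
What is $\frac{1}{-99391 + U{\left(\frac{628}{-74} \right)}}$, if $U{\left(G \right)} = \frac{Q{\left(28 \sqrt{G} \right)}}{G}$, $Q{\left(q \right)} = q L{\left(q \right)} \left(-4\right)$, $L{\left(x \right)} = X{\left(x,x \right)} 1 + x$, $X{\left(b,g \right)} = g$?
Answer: $- \frac{1}{105663} \approx -9.4641 \cdot 10^{-6}$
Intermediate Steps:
$L{\left(x \right)} = 2 x$ ($L{\left(x \right)} = x 1 + x = x + x = 2 x$)
$Q{\left(q \right)} = - 8 q^{2}$ ($Q{\left(q \right)} = q 2 q \left(-4\right) = 2 q^{2} \left(-4\right) = - 8 q^{2}$)
$U{\left(G \right)} = -6272$ ($U{\left(G \right)} = \frac{\left(-8\right) \left(28 \sqrt{G}\right)^{2}}{G} = \frac{\left(-8\right) 784 G}{G} = \frac{\left(-6272\right) G}{G} = -6272$)
$\frac{1}{-99391 + U{\left(\frac{628}{-74} \right)}} = \frac{1}{-99391 - 6272} = \frac{1}{-105663} = - \frac{1}{105663}$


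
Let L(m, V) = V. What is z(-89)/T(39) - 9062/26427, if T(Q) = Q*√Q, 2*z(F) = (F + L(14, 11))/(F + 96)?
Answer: -394/1149 - √39/273 ≈ -0.36578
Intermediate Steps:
z(F) = (11 + F)/(2*(96 + F)) (z(F) = ((F + 11)/(F + 96))/2 = ((11 + F)/(96 + F))/2 = (11 + F)/(2*(96 + F)))
T(Q) = Q^(3/2)
z(-89)/T(39) - 9062/26427 = ((11 - 89)/(2*(96 - 89)))/(39^(3/2)) - 9062/26427 = ((½)*(-78)/7)/((39*√39)) - 9062*1/26427 = ((½)*(⅐)*(-78))*(√39/1521) - 394/1149 = -√39/273 - 394/1149 = -394/1149 - √39/273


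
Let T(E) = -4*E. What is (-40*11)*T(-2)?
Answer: -3520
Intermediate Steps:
(-40*11)*T(-2) = (-40*11)*(-4*(-2)) = -440*8 = -3520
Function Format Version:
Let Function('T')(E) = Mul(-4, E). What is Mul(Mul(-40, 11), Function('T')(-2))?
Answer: -3520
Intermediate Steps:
Mul(Mul(-40, 11), Function('T')(-2)) = Mul(Mul(-40, 11), Mul(-4, -2)) = Mul(-440, 8) = -3520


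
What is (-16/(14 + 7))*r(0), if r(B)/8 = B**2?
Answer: 0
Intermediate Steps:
r(B) = 8*B**2
(-16/(14 + 7))*r(0) = (-16/(14 + 7))*(8*0**2) = (-16/21)*(8*0) = -16*1/21*0 = -16/21*0 = 0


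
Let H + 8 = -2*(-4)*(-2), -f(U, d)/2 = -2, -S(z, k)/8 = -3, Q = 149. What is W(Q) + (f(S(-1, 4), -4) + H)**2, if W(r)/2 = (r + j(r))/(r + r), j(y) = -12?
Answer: 59737/149 ≈ 400.92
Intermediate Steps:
S(z, k) = 24 (S(z, k) = -8*(-3) = 24)
f(U, d) = 4 (f(U, d) = -2*(-2) = 4)
W(r) = (-12 + r)/r (W(r) = 2*((r - 12)/(r + r)) = 2*((-12 + r)/((2*r))) = 2*((-12 + r)*(1/(2*r))) = 2*((-12 + r)/(2*r)) = (-12 + r)/r)
H = -24 (H = -8 - 2*(-4)*(-2) = -8 + 8*(-2) = -8 - 16 = -24)
W(Q) + (f(S(-1, 4), -4) + H)**2 = (-12 + 149)/149 + (4 - 24)**2 = (1/149)*137 + (-20)**2 = 137/149 + 400 = 59737/149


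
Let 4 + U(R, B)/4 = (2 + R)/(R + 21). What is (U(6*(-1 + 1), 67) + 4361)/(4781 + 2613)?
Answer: 91253/155274 ≈ 0.58769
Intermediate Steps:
U(R, B) = -16 + 4*(2 + R)/(21 + R) (U(R, B) = -16 + 4*((2 + R)/(R + 21)) = -16 + 4*((2 + R)/(21 + R)) = -16 + 4*(2 + R)/(21 + R))
(U(6*(-1 + 1), 67) + 4361)/(4781 + 2613) = (4*(-82 - 18*(-1 + 1))/(21 + 6*(-1 + 1)) + 4361)/(4781 + 2613) = (4*(-82 - 18*0)/(21 + 6*0) + 4361)/7394 = (4*(-82 - 3*0)/(21 + 0) + 4361)*(1/7394) = (4*(-82 + 0)/21 + 4361)*(1/7394) = (4*(1/21)*(-82) + 4361)*(1/7394) = (-328/21 + 4361)*(1/7394) = (91253/21)*(1/7394) = 91253/155274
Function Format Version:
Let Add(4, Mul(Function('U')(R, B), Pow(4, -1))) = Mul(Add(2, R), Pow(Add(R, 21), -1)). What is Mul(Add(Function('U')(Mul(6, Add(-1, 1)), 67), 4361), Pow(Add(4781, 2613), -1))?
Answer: Rational(91253, 155274) ≈ 0.58769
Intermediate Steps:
Function('U')(R, B) = Add(-16, Mul(4, Pow(Add(21, R), -1), Add(2, R))) (Function('U')(R, B) = Add(-16, Mul(4, Mul(Add(2, R), Pow(Add(R, 21), -1)))) = Add(-16, Mul(4, Mul(Add(2, R), Pow(Add(21, R), -1)))) = Add(-16, Mul(4, Mul(Pow(Add(21, R), -1), Add(2, R)))) = Add(-16, Mul(4, Pow(Add(21, R), -1), Add(2, R))))
Mul(Add(Function('U')(Mul(6, Add(-1, 1)), 67), 4361), Pow(Add(4781, 2613), -1)) = Mul(Add(Mul(4, Pow(Add(21, Mul(6, Add(-1, 1))), -1), Add(-82, Mul(-3, Mul(6, Add(-1, 1))))), 4361), Pow(Add(4781, 2613), -1)) = Mul(Add(Mul(4, Pow(Add(21, Mul(6, 0)), -1), Add(-82, Mul(-3, Mul(6, 0)))), 4361), Pow(7394, -1)) = Mul(Add(Mul(4, Pow(Add(21, 0), -1), Add(-82, Mul(-3, 0))), 4361), Rational(1, 7394)) = Mul(Add(Mul(4, Pow(21, -1), Add(-82, 0)), 4361), Rational(1, 7394)) = Mul(Add(Mul(4, Rational(1, 21), -82), 4361), Rational(1, 7394)) = Mul(Add(Rational(-328, 21), 4361), Rational(1, 7394)) = Mul(Rational(91253, 21), Rational(1, 7394)) = Rational(91253, 155274)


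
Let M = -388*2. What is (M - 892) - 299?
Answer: -1967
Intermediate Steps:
M = -776
(M - 892) - 299 = (-776 - 892) - 299 = -1668 - 299 = -1967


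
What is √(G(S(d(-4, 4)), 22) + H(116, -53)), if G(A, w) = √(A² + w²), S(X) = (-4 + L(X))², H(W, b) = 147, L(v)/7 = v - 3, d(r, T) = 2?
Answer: √(147 + 55*√5) ≈ 16.431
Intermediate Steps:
L(v) = -21 + 7*v (L(v) = 7*(v - 3) = 7*(-3 + v) = -21 + 7*v)
S(X) = (-25 + 7*X)² (S(X) = (-4 + (-21 + 7*X))² = (-25 + 7*X)²)
√(G(S(d(-4, 4)), 22) + H(116, -53)) = √(√(((-25 + 7*2)²)² + 22²) + 147) = √(√(((-25 + 14)²)² + 484) + 147) = √(√(((-11)²)² + 484) + 147) = √(√(121² + 484) + 147) = √(√(14641 + 484) + 147) = √(√15125 + 147) = √(55*√5 + 147) = √(147 + 55*√5)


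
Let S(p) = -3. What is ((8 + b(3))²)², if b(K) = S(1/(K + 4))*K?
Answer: 1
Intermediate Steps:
b(K) = -3*K
((8 + b(3))²)² = ((8 - 3*3)²)² = ((8 - 9)²)² = ((-1)²)² = 1² = 1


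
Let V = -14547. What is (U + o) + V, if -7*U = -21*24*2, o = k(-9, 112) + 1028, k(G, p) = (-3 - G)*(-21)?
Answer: -13501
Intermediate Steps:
k(G, p) = 63 + 21*G
o = 902 (o = (63 + 21*(-9)) + 1028 = (63 - 189) + 1028 = -126 + 1028 = 902)
U = 144 (U = -(-21*24)*2/7 = -(-72)*2 = -⅐*(-1008) = 144)
(U + o) + V = (144 + 902) - 14547 = 1046 - 14547 = -13501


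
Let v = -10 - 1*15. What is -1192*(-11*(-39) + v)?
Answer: -481568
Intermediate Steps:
v = -25 (v = -10 - 15 = -25)
-1192*(-11*(-39) + v) = -1192*(-11*(-39) - 25) = -1192*(429 - 25) = -1192*404 = -481568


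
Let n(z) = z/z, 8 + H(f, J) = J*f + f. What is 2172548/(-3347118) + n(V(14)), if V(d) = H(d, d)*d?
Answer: 587285/1673559 ≈ 0.35092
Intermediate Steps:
H(f, J) = -8 + f + J*f (H(f, J) = -8 + (J*f + f) = -8 + (f + J*f) = -8 + f + J*f)
V(d) = d*(-8 + d + d²) (V(d) = (-8 + d + d*d)*d = (-8 + d + d²)*d = d*(-8 + d + d²))
n(z) = 1
2172548/(-3347118) + n(V(14)) = 2172548/(-3347118) + 1 = 2172548*(-1/3347118) + 1 = -1086274/1673559 + 1 = 587285/1673559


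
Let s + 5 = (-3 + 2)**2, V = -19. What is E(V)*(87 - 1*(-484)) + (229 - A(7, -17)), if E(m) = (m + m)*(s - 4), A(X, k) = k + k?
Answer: 173847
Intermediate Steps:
s = -4 (s = -5 + (-3 + 2)**2 = -5 + (-1)**2 = -5 + 1 = -4)
A(X, k) = 2*k
E(m) = -16*m (E(m) = (m + m)*(-4 - 4) = (2*m)*(-8) = -16*m)
E(V)*(87 - 1*(-484)) + (229 - A(7, -17)) = (-16*(-19))*(87 - 1*(-484)) + (229 - 2*(-17)) = 304*(87 + 484) + (229 - 1*(-34)) = 304*571 + (229 + 34) = 173584 + 263 = 173847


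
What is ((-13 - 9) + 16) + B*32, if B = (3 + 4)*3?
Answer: 666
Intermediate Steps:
B = 21 (B = 7*3 = 21)
((-13 - 9) + 16) + B*32 = ((-13 - 9) + 16) + 21*32 = (-22 + 16) + 672 = -6 + 672 = 666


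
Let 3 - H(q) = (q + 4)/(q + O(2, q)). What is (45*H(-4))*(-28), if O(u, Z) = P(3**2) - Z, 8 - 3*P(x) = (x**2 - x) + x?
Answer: -3780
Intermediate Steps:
P(x) = 8/3 - x**2/3 (P(x) = 8/3 - ((x**2 - x) + x)/3 = 8/3 - x**2/3)
O(u, Z) = -73/3 - Z (O(u, Z) = (8/3 - (3**2)**2/3) - Z = (8/3 - 1/3*9**2) - Z = (8/3 - 1/3*81) - Z = (8/3 - 27) - Z = -73/3 - Z)
H(q) = 231/73 + 3*q/73 (H(q) = 3 - (q + 4)/(q + (-73/3 - q)) = 3 - (4 + q)/(-73/3) = 3 - (4 + q)*(-3)/73 = 3 - (-12/73 - 3*q/73) = 3 + (12/73 + 3*q/73) = 231/73 + 3*q/73)
(45*H(-4))*(-28) = (45*(231/73 + (3/73)*(-4)))*(-28) = (45*(231/73 - 12/73))*(-28) = (45*3)*(-28) = 135*(-28) = -3780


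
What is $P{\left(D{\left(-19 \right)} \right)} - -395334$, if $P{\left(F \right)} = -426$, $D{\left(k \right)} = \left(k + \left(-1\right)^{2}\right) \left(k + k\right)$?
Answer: $394908$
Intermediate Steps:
$D{\left(k \right)} = 2 k \left(1 + k\right)$ ($D{\left(k \right)} = \left(k + 1\right) 2 k = \left(1 + k\right) 2 k = 2 k \left(1 + k\right)$)
$P{\left(D{\left(-19 \right)} \right)} - -395334 = -426 - -395334 = -426 + 395334 = 394908$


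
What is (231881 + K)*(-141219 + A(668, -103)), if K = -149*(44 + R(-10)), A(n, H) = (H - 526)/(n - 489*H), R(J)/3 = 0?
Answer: -324788515529110/10207 ≈ -3.1820e+10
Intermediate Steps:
R(J) = 0 (R(J) = 3*0 = 0)
A(n, H) = (-526 + H)/(n - 489*H)
K = -6556 (K = -149*(44 + 0) = -149*44 = -6556)
(231881 + K)*(-141219 + A(668, -103)) = (231881 - 6556)*(-141219 + (526 - 1*(-103))/(-1*668 + 489*(-103))) = 225325*(-141219 + (526 + 103)/(-668 - 50367)) = 225325*(-141219 + 629/(-51035)) = 225325*(-141219 - 1/51035*629) = 225325*(-141219 - 629/51035) = 225325*(-7207112294/51035) = -324788515529110/10207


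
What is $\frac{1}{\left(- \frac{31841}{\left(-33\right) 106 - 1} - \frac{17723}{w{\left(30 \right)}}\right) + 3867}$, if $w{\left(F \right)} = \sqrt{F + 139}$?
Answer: $\frac{45487}{114299385} \approx 0.00039796$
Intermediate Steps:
$w{\left(F \right)} = \sqrt{139 + F}$
$\frac{1}{\left(- \frac{31841}{\left(-33\right) 106 - 1} - \frac{17723}{w{\left(30 \right)}}\right) + 3867} = \frac{1}{\left(- \frac{31841}{\left(-33\right) 106 - 1} - \frac{17723}{\sqrt{139 + 30}}\right) + 3867} = \frac{1}{\left(- \frac{31841}{-3498 - 1} - \frac{17723}{\sqrt{169}}\right) + 3867} = \frac{1}{\left(- \frac{31841}{-3499} - \frac{17723}{13}\right) + 3867} = \frac{1}{\left(\left(-31841\right) \left(- \frac{1}{3499}\right) - \frac{17723}{13}\right) + 3867} = \frac{1}{\left(\frac{31841}{3499} - \frac{17723}{13}\right) + 3867} = \frac{1}{- \frac{61598844}{45487} + 3867} = \frac{1}{\frac{114299385}{45487}} = \frac{45487}{114299385}$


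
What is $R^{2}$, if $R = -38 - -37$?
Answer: $1$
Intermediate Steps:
$R = -1$ ($R = -38 + 37 = -1$)
$R^{2} = \left(-1\right)^{2} = 1$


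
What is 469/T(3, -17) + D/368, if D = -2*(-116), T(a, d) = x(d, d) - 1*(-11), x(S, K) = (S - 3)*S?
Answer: 31753/16146 ≈ 1.9666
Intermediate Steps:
x(S, K) = S*(-3 + S) (x(S, K) = (-3 + S)*S = S*(-3 + S))
T(a, d) = 11 + d*(-3 + d) (T(a, d) = d*(-3 + d) - 1*(-11) = d*(-3 + d) + 11 = 11 + d*(-3 + d))
D = 232
469/T(3, -17) + D/368 = 469/(11 - 17*(-3 - 17)) + 232/368 = 469/(11 - 17*(-20)) + 232*(1/368) = 469/(11 + 340) + 29/46 = 469/351 + 29/46 = 31753/16146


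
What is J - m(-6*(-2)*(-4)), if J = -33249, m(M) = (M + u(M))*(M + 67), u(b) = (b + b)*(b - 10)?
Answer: -138129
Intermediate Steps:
u(b) = 2*b*(-10 + b) (u(b) = (2*b)*(-10 + b) = 2*b*(-10 + b))
m(M) = (67 + M)*(M + 2*M*(-10 + M)) (m(M) = (M + 2*M*(-10 + M))*(M + 67) = (M + 2*M*(-10 + M))*(67 + M) = (67 + M)*(M + 2*M*(-10 + M)))
J - m(-6*(-2)*(-4)) = -33249 - -6*(-2)*(-4)*(-1273 + 2*(-6*(-2)*(-4))**2 + 115*(-6*(-2)*(-4))) = -33249 - 12*(-4)*(-1273 + 2*(12*(-4))**2 + 115*(12*(-4))) = -33249 - (-48)*(-1273 + 2*(-48)**2 + 115*(-48)) = -33249 - (-48)*(-1273 + 2*2304 - 5520) = -33249 - (-48)*(-1273 + 4608 - 5520) = -33249 - (-48)*(-2185) = -33249 - 1*104880 = -33249 - 104880 = -138129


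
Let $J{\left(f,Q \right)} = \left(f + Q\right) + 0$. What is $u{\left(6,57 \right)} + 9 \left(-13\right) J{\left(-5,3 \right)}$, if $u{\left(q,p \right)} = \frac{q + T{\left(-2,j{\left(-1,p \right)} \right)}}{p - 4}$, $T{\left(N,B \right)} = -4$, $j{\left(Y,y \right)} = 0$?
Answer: $\frac{12404}{53} \approx 234.04$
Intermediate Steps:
$J{\left(f,Q \right)} = Q + f$ ($J{\left(f,Q \right)} = \left(Q + f\right) + 0 = Q + f$)
$u{\left(q,p \right)} = \frac{-4 + q}{-4 + p}$ ($u{\left(q,p \right)} = \frac{q - 4}{p - 4} = \frac{-4 + q}{-4 + p}$)
$u{\left(6,57 \right)} + 9 \left(-13\right) J{\left(-5,3 \right)} = \frac{-4 + 6}{-4 + 57} + 9 \left(-13\right) \left(3 - 5\right) = \frac{1}{53} \cdot 2 - -234 = \frac{1}{53} \cdot 2 + 234 = \frac{2}{53} + 234 = \frac{12404}{53}$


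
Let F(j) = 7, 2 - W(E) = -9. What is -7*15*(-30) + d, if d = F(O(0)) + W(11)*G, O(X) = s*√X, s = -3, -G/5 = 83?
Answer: -1408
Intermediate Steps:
G = -415 (G = -5*83 = -415)
W(E) = 11 (W(E) = 2 - 1*(-9) = 2 + 9 = 11)
O(X) = -3*√X
d = -4558 (d = 7 + 11*(-415) = 7 - 4565 = -4558)
-7*15*(-30) + d = -7*15*(-30) - 4558 = -105*(-30) - 4558 = 3150 - 4558 = -1408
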